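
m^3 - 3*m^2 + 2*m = m*(m - 2)*(m - 1)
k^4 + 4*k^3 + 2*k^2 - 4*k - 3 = (k - 1)*(k + 1)^2*(k + 3)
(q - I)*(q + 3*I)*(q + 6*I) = q^3 + 8*I*q^2 - 9*q + 18*I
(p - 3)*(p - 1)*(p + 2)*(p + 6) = p^4 + 4*p^3 - 17*p^2 - 24*p + 36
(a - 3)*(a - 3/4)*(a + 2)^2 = a^4 + a^3/4 - 35*a^2/4 - 6*a + 9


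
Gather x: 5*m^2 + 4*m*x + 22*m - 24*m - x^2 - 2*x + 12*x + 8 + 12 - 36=5*m^2 - 2*m - x^2 + x*(4*m + 10) - 16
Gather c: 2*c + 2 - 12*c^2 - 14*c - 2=-12*c^2 - 12*c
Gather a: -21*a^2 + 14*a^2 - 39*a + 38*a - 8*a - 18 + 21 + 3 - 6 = -7*a^2 - 9*a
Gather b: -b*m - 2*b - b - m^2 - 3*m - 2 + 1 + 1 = b*(-m - 3) - m^2 - 3*m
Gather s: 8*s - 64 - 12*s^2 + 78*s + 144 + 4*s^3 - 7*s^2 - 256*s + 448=4*s^3 - 19*s^2 - 170*s + 528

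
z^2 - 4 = (z - 2)*(z + 2)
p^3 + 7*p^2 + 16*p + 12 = (p + 2)^2*(p + 3)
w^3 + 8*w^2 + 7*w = w*(w + 1)*(w + 7)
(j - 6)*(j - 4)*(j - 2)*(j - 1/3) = j^4 - 37*j^3/3 + 48*j^2 - 188*j/3 + 16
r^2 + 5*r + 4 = (r + 1)*(r + 4)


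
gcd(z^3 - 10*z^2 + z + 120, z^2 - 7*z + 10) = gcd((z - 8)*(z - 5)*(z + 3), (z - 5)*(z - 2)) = z - 5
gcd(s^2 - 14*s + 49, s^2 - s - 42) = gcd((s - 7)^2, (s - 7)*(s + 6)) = s - 7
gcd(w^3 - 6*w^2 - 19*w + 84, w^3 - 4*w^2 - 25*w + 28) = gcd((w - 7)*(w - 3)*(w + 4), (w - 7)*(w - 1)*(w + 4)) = w^2 - 3*w - 28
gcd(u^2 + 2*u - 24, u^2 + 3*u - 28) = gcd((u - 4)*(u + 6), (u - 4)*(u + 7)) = u - 4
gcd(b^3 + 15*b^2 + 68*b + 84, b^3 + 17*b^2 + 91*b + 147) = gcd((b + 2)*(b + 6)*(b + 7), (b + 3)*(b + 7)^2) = b + 7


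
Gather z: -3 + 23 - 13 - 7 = 0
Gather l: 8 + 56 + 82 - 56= 90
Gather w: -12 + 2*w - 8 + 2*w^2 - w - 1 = 2*w^2 + w - 21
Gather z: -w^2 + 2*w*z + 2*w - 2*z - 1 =-w^2 + 2*w + z*(2*w - 2) - 1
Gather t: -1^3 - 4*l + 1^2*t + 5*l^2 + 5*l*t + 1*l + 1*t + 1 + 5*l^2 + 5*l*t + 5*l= 10*l^2 + 2*l + t*(10*l + 2)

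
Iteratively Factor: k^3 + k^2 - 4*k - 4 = (k + 1)*(k^2 - 4) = (k + 1)*(k + 2)*(k - 2)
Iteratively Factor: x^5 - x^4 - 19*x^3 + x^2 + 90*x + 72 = (x + 2)*(x^4 - 3*x^3 - 13*x^2 + 27*x + 36) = (x + 2)*(x + 3)*(x^3 - 6*x^2 + 5*x + 12) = (x - 3)*(x + 2)*(x + 3)*(x^2 - 3*x - 4) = (x - 4)*(x - 3)*(x + 2)*(x + 3)*(x + 1)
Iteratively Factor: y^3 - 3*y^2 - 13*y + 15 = (y - 1)*(y^2 - 2*y - 15) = (y - 5)*(y - 1)*(y + 3)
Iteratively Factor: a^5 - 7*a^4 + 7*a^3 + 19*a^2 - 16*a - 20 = (a - 5)*(a^4 - 2*a^3 - 3*a^2 + 4*a + 4) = (a - 5)*(a - 2)*(a^3 - 3*a - 2) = (a - 5)*(a - 2)*(a + 1)*(a^2 - a - 2) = (a - 5)*(a - 2)^2*(a + 1)*(a + 1)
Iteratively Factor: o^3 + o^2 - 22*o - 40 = (o + 2)*(o^2 - o - 20) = (o + 2)*(o + 4)*(o - 5)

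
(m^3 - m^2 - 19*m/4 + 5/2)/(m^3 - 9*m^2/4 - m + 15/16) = 4*(m + 2)/(4*m + 3)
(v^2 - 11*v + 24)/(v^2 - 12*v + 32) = (v - 3)/(v - 4)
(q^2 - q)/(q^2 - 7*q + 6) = q/(q - 6)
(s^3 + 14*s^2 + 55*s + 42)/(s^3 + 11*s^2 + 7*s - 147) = (s^2 + 7*s + 6)/(s^2 + 4*s - 21)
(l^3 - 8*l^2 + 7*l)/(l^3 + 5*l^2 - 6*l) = (l - 7)/(l + 6)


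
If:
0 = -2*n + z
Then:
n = z/2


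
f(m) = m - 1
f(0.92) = -0.08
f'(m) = 1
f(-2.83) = -3.83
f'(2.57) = 1.00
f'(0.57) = 1.00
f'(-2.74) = 1.00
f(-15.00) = -16.00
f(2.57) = 1.57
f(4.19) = 3.19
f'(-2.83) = 1.00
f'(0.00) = 1.00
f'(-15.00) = 1.00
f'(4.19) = 1.00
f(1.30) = 0.30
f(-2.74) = -3.74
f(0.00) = -1.00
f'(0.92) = 1.00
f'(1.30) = 1.00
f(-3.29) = -4.29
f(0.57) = -0.43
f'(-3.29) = 1.00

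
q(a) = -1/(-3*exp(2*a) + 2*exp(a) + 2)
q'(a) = -(6*exp(2*a) - 2*exp(a))/(-3*exp(2*a) + 2*exp(a) + 2)^2 = (2 - 6*exp(a))*exp(a)/(-3*exp(2*a) + 2*exp(a) + 2)^2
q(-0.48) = -0.48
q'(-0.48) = -0.24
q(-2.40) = -0.46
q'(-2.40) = 0.03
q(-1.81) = -0.45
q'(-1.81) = 0.03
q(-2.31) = -0.46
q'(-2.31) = 0.03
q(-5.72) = -0.50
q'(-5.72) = 0.00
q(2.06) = 0.01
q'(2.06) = -0.01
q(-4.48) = -0.49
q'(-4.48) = 0.01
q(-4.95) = -0.50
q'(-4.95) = 0.00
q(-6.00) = -0.50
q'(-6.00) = 0.00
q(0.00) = -1.00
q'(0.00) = -4.00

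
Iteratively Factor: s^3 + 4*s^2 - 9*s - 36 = (s + 3)*(s^2 + s - 12) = (s - 3)*(s + 3)*(s + 4)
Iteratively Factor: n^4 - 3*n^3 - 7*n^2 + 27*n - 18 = (n - 3)*(n^3 - 7*n + 6) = (n - 3)*(n + 3)*(n^2 - 3*n + 2) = (n - 3)*(n - 1)*(n + 3)*(n - 2)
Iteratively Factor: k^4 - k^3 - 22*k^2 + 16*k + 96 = (k - 4)*(k^3 + 3*k^2 - 10*k - 24) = (k - 4)*(k + 2)*(k^2 + k - 12) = (k - 4)*(k - 3)*(k + 2)*(k + 4)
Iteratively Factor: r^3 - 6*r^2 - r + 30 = (r - 5)*(r^2 - r - 6) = (r - 5)*(r - 3)*(r + 2)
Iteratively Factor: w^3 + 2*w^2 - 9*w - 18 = (w + 2)*(w^2 - 9) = (w + 2)*(w + 3)*(w - 3)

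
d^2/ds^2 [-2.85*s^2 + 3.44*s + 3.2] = -5.70000000000000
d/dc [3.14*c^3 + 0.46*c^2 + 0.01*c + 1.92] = 9.42*c^2 + 0.92*c + 0.01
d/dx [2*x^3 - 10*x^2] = 2*x*(3*x - 10)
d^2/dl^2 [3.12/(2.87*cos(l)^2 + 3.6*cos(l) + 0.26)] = (-102.796512*(1 - cos(l)^2)^2 - 96.70752*cos(l)^3 - 82.5208799999999*cos(l)^2 + 196.33536*cos(l) + 179.010624)/(2.87*cos(l)^2 + 3.6*cos(l) + 0.26)^3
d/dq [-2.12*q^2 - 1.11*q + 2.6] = -4.24*q - 1.11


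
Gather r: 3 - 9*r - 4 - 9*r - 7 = -18*r - 8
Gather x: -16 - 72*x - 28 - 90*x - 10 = -162*x - 54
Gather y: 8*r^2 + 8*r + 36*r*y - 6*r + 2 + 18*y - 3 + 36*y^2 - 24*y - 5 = 8*r^2 + 2*r + 36*y^2 + y*(36*r - 6) - 6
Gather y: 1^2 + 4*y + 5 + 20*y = 24*y + 6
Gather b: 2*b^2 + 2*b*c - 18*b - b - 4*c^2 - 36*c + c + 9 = 2*b^2 + b*(2*c - 19) - 4*c^2 - 35*c + 9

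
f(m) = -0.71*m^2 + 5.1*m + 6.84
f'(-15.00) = 26.40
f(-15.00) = -229.41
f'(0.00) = 5.10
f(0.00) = 6.84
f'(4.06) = -0.67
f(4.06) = 15.84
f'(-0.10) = 5.24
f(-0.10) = 6.32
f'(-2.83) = 9.12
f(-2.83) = -13.28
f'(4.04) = -0.64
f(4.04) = 15.86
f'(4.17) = -0.82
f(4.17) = 15.76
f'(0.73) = 4.06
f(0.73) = 10.18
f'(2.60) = 1.41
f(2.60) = 15.30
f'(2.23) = 1.93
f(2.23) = 14.68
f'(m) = 5.1 - 1.42*m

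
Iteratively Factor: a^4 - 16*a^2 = (a - 4)*(a^3 + 4*a^2) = (a - 4)*(a + 4)*(a^2) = a*(a - 4)*(a + 4)*(a)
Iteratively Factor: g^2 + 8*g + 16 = (g + 4)*(g + 4)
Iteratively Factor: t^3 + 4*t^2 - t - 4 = (t + 1)*(t^2 + 3*t - 4) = (t - 1)*(t + 1)*(t + 4)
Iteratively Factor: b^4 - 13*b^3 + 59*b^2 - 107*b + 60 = (b - 1)*(b^3 - 12*b^2 + 47*b - 60) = (b - 5)*(b - 1)*(b^2 - 7*b + 12) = (b - 5)*(b - 4)*(b - 1)*(b - 3)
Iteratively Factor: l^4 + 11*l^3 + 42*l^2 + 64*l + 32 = (l + 1)*(l^3 + 10*l^2 + 32*l + 32) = (l + 1)*(l + 2)*(l^2 + 8*l + 16) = (l + 1)*(l + 2)*(l + 4)*(l + 4)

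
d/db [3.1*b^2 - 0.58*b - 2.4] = 6.2*b - 0.58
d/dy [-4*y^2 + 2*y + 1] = 2 - 8*y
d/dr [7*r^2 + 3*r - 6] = 14*r + 3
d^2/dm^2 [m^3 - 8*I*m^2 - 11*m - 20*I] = 6*m - 16*I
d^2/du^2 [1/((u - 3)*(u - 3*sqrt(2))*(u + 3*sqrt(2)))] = 6*(2*u^4 - 8*u^3 - 9*u^2 + 162)/(u^9 - 9*u^8 - 27*u^7 + 459*u^6 - 486*u^5 - 7290*u^4 + 20412*u^3 + 26244*u^2 - 157464*u + 157464)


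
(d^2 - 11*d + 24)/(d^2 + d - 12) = (d - 8)/(d + 4)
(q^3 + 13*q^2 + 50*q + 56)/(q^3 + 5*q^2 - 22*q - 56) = (q + 4)/(q - 4)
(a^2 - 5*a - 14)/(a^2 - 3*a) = (a^2 - 5*a - 14)/(a*(a - 3))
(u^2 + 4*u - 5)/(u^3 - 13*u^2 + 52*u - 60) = (u^2 + 4*u - 5)/(u^3 - 13*u^2 + 52*u - 60)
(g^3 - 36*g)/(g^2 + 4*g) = (g^2 - 36)/(g + 4)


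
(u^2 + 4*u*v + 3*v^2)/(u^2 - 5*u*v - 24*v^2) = (u + v)/(u - 8*v)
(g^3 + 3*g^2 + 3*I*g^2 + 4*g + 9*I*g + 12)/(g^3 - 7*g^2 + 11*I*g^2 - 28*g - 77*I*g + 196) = (g^2 + g*(3 - I) - 3*I)/(g^2 + 7*g*(-1 + I) - 49*I)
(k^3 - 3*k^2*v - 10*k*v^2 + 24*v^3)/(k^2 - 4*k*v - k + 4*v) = (k^2 + k*v - 6*v^2)/(k - 1)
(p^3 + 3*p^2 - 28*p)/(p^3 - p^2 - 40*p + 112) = p/(p - 4)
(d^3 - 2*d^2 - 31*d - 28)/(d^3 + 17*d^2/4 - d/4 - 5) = 4*(d^2 - 6*d - 7)/(4*d^2 + d - 5)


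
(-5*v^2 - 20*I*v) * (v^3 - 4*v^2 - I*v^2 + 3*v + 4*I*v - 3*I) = -5*v^5 + 20*v^4 - 15*I*v^4 - 35*v^3 + 60*I*v^3 + 80*v^2 - 45*I*v^2 - 60*v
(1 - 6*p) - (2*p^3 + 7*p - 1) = -2*p^3 - 13*p + 2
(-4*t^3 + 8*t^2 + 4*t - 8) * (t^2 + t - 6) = -4*t^5 + 4*t^4 + 36*t^3 - 52*t^2 - 32*t + 48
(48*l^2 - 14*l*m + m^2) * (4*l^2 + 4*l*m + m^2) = 192*l^4 + 136*l^3*m - 4*l^2*m^2 - 10*l*m^3 + m^4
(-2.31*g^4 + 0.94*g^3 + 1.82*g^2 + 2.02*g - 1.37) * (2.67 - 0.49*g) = 1.1319*g^5 - 6.6283*g^4 + 1.618*g^3 + 3.8696*g^2 + 6.0647*g - 3.6579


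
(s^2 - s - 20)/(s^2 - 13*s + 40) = (s + 4)/(s - 8)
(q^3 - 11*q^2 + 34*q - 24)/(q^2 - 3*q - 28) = (-q^3 + 11*q^2 - 34*q + 24)/(-q^2 + 3*q + 28)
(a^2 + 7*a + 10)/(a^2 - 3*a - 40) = (a + 2)/(a - 8)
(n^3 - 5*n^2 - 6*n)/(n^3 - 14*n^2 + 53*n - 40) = n*(n^2 - 5*n - 6)/(n^3 - 14*n^2 + 53*n - 40)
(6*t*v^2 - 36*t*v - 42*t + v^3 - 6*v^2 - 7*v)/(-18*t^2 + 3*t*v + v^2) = (-v^2 + 6*v + 7)/(3*t - v)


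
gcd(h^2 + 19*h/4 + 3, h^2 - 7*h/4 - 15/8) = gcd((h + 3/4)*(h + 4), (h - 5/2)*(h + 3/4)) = h + 3/4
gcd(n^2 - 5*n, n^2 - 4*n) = n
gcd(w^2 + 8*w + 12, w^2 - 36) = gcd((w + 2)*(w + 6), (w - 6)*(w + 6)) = w + 6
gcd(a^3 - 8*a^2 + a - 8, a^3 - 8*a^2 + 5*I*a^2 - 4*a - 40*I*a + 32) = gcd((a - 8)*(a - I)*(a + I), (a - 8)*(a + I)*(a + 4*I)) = a^2 + a*(-8 + I) - 8*I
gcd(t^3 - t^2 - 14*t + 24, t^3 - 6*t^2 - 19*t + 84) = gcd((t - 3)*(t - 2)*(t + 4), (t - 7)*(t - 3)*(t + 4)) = t^2 + t - 12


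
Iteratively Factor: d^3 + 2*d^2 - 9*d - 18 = (d + 3)*(d^2 - d - 6) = (d - 3)*(d + 3)*(d + 2)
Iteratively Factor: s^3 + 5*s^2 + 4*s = (s + 4)*(s^2 + s) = (s + 1)*(s + 4)*(s)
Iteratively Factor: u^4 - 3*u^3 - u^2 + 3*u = (u - 3)*(u^3 - u) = (u - 3)*(u + 1)*(u^2 - u) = u*(u - 3)*(u + 1)*(u - 1)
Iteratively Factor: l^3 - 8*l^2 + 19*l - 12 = (l - 4)*(l^2 - 4*l + 3) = (l - 4)*(l - 3)*(l - 1)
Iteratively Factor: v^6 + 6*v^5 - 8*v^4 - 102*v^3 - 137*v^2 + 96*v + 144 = (v + 1)*(v^5 + 5*v^4 - 13*v^3 - 89*v^2 - 48*v + 144) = (v + 1)*(v + 4)*(v^4 + v^3 - 17*v^2 - 21*v + 36) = (v - 1)*(v + 1)*(v + 4)*(v^3 + 2*v^2 - 15*v - 36) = (v - 1)*(v + 1)*(v + 3)*(v + 4)*(v^2 - v - 12) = (v - 1)*(v + 1)*(v + 3)^2*(v + 4)*(v - 4)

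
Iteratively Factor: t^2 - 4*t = (t - 4)*(t)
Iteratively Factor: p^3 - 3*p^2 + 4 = (p + 1)*(p^2 - 4*p + 4) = (p - 2)*(p + 1)*(p - 2)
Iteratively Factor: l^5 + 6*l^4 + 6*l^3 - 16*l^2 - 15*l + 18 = (l - 1)*(l^4 + 7*l^3 + 13*l^2 - 3*l - 18) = (l - 1)*(l + 3)*(l^3 + 4*l^2 + l - 6) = (l - 1)*(l + 3)^2*(l^2 + l - 2) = (l - 1)^2*(l + 3)^2*(l + 2)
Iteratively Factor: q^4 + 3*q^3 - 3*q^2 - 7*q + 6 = (q - 1)*(q^3 + 4*q^2 + q - 6) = (q - 1)^2*(q^2 + 5*q + 6) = (q - 1)^2*(q + 3)*(q + 2)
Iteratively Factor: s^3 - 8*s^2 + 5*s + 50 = (s - 5)*(s^2 - 3*s - 10) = (s - 5)^2*(s + 2)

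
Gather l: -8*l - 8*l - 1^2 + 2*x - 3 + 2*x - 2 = -16*l + 4*x - 6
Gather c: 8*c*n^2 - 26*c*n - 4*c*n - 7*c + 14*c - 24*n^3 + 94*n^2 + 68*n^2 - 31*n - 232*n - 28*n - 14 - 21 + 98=c*(8*n^2 - 30*n + 7) - 24*n^3 + 162*n^2 - 291*n + 63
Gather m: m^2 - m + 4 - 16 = m^2 - m - 12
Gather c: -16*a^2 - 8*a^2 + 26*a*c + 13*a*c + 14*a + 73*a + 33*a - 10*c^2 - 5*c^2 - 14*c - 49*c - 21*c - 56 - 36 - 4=-24*a^2 + 120*a - 15*c^2 + c*(39*a - 84) - 96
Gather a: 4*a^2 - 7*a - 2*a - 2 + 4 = 4*a^2 - 9*a + 2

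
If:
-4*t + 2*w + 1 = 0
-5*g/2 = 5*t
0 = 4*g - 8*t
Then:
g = 0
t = 0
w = -1/2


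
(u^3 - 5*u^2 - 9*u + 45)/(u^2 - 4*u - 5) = (u^2 - 9)/(u + 1)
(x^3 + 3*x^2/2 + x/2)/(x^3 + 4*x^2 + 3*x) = (x + 1/2)/(x + 3)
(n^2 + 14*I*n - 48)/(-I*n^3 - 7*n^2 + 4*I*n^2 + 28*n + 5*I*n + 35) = (I*n^2 - 14*n - 48*I)/(n^3 - n^2*(4 + 7*I) + n*(-5 + 28*I) + 35*I)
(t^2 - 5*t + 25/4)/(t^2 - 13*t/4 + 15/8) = 2*(2*t - 5)/(4*t - 3)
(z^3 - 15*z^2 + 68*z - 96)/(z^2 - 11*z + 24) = z - 4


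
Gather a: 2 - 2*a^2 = 2 - 2*a^2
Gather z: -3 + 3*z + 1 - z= 2*z - 2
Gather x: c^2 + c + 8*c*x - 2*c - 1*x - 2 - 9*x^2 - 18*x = c^2 - c - 9*x^2 + x*(8*c - 19) - 2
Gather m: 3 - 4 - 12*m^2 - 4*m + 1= -12*m^2 - 4*m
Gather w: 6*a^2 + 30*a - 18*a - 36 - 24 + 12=6*a^2 + 12*a - 48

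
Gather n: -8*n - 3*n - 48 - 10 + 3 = -11*n - 55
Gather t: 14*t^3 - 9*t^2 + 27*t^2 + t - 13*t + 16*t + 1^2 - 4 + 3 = 14*t^3 + 18*t^2 + 4*t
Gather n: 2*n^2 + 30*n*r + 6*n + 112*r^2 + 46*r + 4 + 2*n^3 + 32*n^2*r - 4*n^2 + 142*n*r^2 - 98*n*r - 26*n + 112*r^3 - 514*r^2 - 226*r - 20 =2*n^3 + n^2*(32*r - 2) + n*(142*r^2 - 68*r - 20) + 112*r^3 - 402*r^2 - 180*r - 16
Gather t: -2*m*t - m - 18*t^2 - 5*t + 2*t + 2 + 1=-m - 18*t^2 + t*(-2*m - 3) + 3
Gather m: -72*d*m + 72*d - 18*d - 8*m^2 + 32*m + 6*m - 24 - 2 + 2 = 54*d - 8*m^2 + m*(38 - 72*d) - 24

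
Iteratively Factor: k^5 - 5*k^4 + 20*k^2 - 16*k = (k)*(k^4 - 5*k^3 + 20*k - 16) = k*(k - 1)*(k^3 - 4*k^2 - 4*k + 16) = k*(k - 4)*(k - 1)*(k^2 - 4) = k*(k - 4)*(k - 1)*(k + 2)*(k - 2)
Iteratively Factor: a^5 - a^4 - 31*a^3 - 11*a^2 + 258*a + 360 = (a + 2)*(a^4 - 3*a^3 - 25*a^2 + 39*a + 180) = (a - 4)*(a + 2)*(a^3 + a^2 - 21*a - 45) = (a - 4)*(a + 2)*(a + 3)*(a^2 - 2*a - 15) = (a - 5)*(a - 4)*(a + 2)*(a + 3)*(a + 3)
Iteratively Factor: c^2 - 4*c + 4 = (c - 2)*(c - 2)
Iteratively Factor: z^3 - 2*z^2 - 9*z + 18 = (z + 3)*(z^2 - 5*z + 6) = (z - 3)*(z + 3)*(z - 2)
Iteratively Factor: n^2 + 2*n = (n + 2)*(n)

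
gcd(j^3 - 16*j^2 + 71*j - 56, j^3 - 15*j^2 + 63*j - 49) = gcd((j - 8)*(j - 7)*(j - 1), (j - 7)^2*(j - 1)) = j^2 - 8*j + 7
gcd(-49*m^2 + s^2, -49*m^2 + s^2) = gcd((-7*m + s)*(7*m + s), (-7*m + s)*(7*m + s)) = -49*m^2 + s^2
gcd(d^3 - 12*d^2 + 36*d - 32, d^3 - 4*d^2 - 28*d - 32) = d - 8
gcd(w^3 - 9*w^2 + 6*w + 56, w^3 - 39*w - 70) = w^2 - 5*w - 14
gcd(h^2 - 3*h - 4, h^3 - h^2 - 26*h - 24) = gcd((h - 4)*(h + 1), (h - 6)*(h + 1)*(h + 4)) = h + 1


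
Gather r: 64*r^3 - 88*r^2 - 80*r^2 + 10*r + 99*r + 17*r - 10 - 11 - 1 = 64*r^3 - 168*r^2 + 126*r - 22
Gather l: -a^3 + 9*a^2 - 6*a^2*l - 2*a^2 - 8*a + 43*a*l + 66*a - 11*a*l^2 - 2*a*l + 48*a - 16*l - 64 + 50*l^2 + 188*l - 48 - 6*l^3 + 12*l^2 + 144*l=-a^3 + 7*a^2 + 106*a - 6*l^3 + l^2*(62 - 11*a) + l*(-6*a^2 + 41*a + 316) - 112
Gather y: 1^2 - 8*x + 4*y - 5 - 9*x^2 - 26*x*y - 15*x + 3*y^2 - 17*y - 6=-9*x^2 - 23*x + 3*y^2 + y*(-26*x - 13) - 10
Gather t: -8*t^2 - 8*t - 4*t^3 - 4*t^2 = -4*t^3 - 12*t^2 - 8*t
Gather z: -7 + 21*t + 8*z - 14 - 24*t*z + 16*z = 21*t + z*(24 - 24*t) - 21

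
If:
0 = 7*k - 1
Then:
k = 1/7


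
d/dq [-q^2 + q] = 1 - 2*q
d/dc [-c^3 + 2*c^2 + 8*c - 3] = -3*c^2 + 4*c + 8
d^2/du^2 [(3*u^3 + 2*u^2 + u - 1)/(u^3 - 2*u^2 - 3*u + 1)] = 4*(4*u^6 + 15*u^5 - 6*u^4 + 15*u^3 - 12*u^2 - 3)/(u^9 - 6*u^8 + 3*u^7 + 31*u^6 - 21*u^5 - 60*u^4 + 12*u^3 + 21*u^2 - 9*u + 1)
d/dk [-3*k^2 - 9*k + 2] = -6*k - 9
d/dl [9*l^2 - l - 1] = 18*l - 1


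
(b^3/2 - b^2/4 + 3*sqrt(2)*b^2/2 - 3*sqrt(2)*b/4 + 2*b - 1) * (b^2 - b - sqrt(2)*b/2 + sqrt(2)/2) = b^5/2 - 3*b^4/4 + 5*sqrt(2)*b^4/4 - 15*sqrt(2)*b^3/8 + 3*b^3/4 - 3*b^2/4 - 3*sqrt(2)*b^2/8 + b/4 + 3*sqrt(2)*b/2 - sqrt(2)/2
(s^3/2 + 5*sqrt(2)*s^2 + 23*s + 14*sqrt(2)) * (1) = s^3/2 + 5*sqrt(2)*s^2 + 23*s + 14*sqrt(2)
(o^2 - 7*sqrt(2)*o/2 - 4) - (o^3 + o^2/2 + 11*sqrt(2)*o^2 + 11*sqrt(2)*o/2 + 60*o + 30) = -o^3 - 11*sqrt(2)*o^2 + o^2/2 - 60*o - 9*sqrt(2)*o - 34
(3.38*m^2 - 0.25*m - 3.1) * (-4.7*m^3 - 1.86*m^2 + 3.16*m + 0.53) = -15.886*m^5 - 5.1118*m^4 + 25.7158*m^3 + 6.7674*m^2 - 9.9285*m - 1.643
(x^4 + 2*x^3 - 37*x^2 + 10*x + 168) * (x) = x^5 + 2*x^4 - 37*x^3 + 10*x^2 + 168*x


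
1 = 1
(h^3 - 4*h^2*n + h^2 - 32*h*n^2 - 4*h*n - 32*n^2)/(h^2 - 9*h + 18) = (h^3 - 4*h^2*n + h^2 - 32*h*n^2 - 4*h*n - 32*n^2)/(h^2 - 9*h + 18)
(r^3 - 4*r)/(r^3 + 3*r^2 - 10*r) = (r + 2)/(r + 5)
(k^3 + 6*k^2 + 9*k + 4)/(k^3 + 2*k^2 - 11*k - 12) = (k + 1)/(k - 3)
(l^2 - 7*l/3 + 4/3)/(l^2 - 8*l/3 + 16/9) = 3*(l - 1)/(3*l - 4)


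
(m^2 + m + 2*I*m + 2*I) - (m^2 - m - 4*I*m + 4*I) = 2*m + 6*I*m - 2*I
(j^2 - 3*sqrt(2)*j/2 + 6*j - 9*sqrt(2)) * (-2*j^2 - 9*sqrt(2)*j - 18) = -2*j^4 - 12*j^3 - 6*sqrt(2)*j^3 - 36*sqrt(2)*j^2 + 9*j^2 + 27*sqrt(2)*j + 54*j + 162*sqrt(2)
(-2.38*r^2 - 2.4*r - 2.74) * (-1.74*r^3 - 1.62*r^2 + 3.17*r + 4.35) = 4.1412*r^5 + 8.0316*r^4 + 1.111*r^3 - 13.5222*r^2 - 19.1258*r - 11.919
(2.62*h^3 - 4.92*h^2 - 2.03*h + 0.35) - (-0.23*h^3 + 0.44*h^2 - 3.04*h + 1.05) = 2.85*h^3 - 5.36*h^2 + 1.01*h - 0.7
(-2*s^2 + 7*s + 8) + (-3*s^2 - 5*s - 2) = -5*s^2 + 2*s + 6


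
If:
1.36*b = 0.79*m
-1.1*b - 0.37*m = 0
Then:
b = 0.00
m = 0.00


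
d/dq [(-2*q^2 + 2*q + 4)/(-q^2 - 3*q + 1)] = 2*(4*q^2 + 2*q + 7)/(q^4 + 6*q^3 + 7*q^2 - 6*q + 1)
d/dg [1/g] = -1/g^2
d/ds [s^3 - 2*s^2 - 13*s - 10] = 3*s^2 - 4*s - 13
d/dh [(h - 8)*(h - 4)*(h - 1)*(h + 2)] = 4*h^3 - 33*h^2 + 36*h + 56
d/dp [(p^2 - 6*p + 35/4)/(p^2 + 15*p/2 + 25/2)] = 3*(36*p^2 + 20*p - 375)/(2*(4*p^4 + 60*p^3 + 325*p^2 + 750*p + 625))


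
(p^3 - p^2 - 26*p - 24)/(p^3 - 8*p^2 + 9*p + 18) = (p + 4)/(p - 3)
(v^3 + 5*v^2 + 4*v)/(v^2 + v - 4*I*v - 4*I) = v*(v + 4)/(v - 4*I)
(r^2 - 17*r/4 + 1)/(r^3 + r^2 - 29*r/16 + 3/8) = 4*(r - 4)/(4*r^2 + 5*r - 6)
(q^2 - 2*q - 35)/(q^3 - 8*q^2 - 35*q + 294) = (q + 5)/(q^2 - q - 42)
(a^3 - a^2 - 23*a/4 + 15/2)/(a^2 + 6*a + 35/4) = (2*a^2 - 7*a + 6)/(2*a + 7)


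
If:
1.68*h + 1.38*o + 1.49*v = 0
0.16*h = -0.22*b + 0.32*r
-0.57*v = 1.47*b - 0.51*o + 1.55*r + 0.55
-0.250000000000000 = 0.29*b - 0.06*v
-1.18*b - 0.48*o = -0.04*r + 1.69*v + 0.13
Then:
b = -0.71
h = 0.30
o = -1.16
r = -0.34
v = 0.74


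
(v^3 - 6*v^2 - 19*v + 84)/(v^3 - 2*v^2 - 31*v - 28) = (v - 3)/(v + 1)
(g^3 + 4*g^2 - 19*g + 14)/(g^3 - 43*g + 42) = (g - 2)/(g - 6)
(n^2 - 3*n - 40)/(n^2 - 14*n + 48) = (n + 5)/(n - 6)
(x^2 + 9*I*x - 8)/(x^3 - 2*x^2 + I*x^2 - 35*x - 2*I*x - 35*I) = (x + 8*I)/(x^2 - 2*x - 35)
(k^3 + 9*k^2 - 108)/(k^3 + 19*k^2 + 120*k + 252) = (k - 3)/(k + 7)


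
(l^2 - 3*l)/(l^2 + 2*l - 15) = l/(l + 5)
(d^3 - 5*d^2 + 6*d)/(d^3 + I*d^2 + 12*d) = (d^2 - 5*d + 6)/(d^2 + I*d + 12)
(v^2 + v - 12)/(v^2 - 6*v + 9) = (v + 4)/(v - 3)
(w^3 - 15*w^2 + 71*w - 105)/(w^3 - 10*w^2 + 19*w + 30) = (w^2 - 10*w + 21)/(w^2 - 5*w - 6)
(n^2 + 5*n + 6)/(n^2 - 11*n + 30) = (n^2 + 5*n + 6)/(n^2 - 11*n + 30)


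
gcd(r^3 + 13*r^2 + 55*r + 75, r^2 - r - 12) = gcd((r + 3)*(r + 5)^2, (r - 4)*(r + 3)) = r + 3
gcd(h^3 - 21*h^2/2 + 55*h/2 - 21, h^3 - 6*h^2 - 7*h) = h - 7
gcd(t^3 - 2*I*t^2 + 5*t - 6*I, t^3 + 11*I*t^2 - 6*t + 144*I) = t - 3*I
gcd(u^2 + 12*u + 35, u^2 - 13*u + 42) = 1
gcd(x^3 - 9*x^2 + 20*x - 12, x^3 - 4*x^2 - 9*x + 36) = 1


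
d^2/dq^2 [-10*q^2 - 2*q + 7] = -20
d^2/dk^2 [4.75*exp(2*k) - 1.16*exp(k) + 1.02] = (19.0*exp(k) - 1.16)*exp(k)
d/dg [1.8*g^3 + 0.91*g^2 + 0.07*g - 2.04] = 5.4*g^2 + 1.82*g + 0.07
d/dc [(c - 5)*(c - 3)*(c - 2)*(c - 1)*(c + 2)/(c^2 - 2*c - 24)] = (3*c^6 - 26*c^5 - 47*c^4 + 788*c^3 - 1318*c^2 - 1128*c + 2328)/(c^4 - 4*c^3 - 44*c^2 + 96*c + 576)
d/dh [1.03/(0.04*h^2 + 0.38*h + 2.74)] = (-0.0824*h - 0.3914)/(0.04*h^2 + 0.38*h + 2.74)^2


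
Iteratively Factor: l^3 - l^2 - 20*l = (l + 4)*(l^2 - 5*l) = l*(l + 4)*(l - 5)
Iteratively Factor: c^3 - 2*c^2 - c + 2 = (c - 2)*(c^2 - 1) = (c - 2)*(c - 1)*(c + 1)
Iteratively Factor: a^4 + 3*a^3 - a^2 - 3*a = (a - 1)*(a^3 + 4*a^2 + 3*a) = (a - 1)*(a + 1)*(a^2 + 3*a) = a*(a - 1)*(a + 1)*(a + 3)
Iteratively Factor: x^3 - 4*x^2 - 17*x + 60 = (x - 3)*(x^2 - x - 20) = (x - 5)*(x - 3)*(x + 4)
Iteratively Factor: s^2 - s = (s)*(s - 1)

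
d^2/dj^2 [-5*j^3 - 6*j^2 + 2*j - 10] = -30*j - 12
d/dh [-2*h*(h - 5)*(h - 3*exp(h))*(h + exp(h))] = 4*h^3*exp(h) - 8*h^3 + 12*h^2*exp(2*h) - 8*h^2*exp(h) + 30*h^2 - 48*h*exp(2*h) - 40*h*exp(h) - 30*exp(2*h)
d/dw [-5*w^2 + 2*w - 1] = 2 - 10*w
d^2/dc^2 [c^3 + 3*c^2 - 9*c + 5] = 6*c + 6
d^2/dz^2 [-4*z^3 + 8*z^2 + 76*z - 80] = 16 - 24*z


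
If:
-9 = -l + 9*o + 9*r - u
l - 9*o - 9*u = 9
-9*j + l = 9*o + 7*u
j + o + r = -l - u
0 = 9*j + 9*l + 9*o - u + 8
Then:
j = 49/45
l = -12/25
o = -109/75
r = 4/9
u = 2/5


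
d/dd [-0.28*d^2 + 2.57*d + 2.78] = 2.57 - 0.56*d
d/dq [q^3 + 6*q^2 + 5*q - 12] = 3*q^2 + 12*q + 5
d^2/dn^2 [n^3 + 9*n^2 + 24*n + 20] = 6*n + 18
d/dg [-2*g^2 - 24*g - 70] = -4*g - 24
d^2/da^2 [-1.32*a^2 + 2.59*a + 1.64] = -2.64000000000000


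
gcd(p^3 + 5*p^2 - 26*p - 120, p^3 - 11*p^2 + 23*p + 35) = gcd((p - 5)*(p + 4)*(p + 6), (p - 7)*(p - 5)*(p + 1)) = p - 5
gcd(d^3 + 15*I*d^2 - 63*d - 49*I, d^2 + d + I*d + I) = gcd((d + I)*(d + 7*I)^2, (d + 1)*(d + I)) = d + I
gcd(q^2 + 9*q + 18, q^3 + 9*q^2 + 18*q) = q^2 + 9*q + 18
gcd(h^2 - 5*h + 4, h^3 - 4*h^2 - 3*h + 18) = 1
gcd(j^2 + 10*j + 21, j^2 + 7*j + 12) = j + 3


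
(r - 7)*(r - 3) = r^2 - 10*r + 21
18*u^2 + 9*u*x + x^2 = (3*u + x)*(6*u + x)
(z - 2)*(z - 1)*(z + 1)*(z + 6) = z^4 + 4*z^3 - 13*z^2 - 4*z + 12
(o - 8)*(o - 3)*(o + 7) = o^3 - 4*o^2 - 53*o + 168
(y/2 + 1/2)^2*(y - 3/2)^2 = y^4/4 - y^3/4 - 11*y^2/16 + 3*y/8 + 9/16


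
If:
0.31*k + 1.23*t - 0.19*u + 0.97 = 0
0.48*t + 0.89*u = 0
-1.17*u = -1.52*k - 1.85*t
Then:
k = 1.92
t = -1.17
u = 0.63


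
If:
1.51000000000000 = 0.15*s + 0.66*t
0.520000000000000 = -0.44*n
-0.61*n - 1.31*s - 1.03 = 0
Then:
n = -1.18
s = -0.24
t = 2.34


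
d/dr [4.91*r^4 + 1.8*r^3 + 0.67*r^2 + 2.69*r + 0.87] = 19.64*r^3 + 5.4*r^2 + 1.34*r + 2.69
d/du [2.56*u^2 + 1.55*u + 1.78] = 5.12*u + 1.55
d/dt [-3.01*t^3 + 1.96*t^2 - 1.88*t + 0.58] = -9.03*t^2 + 3.92*t - 1.88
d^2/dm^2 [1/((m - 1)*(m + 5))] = 2*((m - 1)^2 + (m - 1)*(m + 5) + (m + 5)^2)/((m - 1)^3*(m + 5)^3)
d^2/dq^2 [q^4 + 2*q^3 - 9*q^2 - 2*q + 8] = 12*q^2 + 12*q - 18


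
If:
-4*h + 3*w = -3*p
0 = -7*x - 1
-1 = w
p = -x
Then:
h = -9/14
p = 1/7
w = -1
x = -1/7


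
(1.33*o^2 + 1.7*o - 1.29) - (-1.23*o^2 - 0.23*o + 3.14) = 2.56*o^2 + 1.93*o - 4.43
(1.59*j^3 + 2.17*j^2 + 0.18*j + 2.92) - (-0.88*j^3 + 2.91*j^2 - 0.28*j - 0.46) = 2.47*j^3 - 0.74*j^2 + 0.46*j + 3.38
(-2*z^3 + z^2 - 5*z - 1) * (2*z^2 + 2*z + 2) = -4*z^5 - 2*z^4 - 12*z^3 - 10*z^2 - 12*z - 2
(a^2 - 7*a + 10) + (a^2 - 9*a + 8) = 2*a^2 - 16*a + 18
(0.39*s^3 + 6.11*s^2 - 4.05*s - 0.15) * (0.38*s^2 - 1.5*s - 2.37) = 0.1482*s^5 + 1.7368*s^4 - 11.6283*s^3 - 8.4627*s^2 + 9.8235*s + 0.3555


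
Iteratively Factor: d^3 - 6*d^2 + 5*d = (d - 1)*(d^2 - 5*d) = (d - 5)*(d - 1)*(d)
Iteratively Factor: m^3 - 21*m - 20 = (m + 4)*(m^2 - 4*m - 5) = (m + 1)*(m + 4)*(m - 5)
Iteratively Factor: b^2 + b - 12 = (b - 3)*(b + 4)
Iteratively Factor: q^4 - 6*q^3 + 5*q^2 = (q)*(q^3 - 6*q^2 + 5*q) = q*(q - 5)*(q^2 - q) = q*(q - 5)*(q - 1)*(q)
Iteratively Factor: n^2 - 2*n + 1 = (n - 1)*(n - 1)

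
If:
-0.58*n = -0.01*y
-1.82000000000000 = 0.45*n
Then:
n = -4.04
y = -234.58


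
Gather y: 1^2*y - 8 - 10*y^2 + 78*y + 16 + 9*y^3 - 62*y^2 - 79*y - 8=9*y^3 - 72*y^2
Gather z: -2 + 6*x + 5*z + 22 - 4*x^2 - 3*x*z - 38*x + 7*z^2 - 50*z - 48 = -4*x^2 - 32*x + 7*z^2 + z*(-3*x - 45) - 28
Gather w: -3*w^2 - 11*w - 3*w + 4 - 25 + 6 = -3*w^2 - 14*w - 15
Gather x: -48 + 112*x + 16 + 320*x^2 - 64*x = 320*x^2 + 48*x - 32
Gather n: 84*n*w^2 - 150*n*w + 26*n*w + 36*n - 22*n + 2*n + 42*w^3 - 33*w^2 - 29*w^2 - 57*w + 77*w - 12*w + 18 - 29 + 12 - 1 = n*(84*w^2 - 124*w + 16) + 42*w^3 - 62*w^2 + 8*w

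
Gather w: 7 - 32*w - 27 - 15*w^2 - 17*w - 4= -15*w^2 - 49*w - 24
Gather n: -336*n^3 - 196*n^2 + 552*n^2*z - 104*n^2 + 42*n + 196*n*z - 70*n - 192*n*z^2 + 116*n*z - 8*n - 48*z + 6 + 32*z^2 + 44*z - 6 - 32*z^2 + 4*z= -336*n^3 + n^2*(552*z - 300) + n*(-192*z^2 + 312*z - 36)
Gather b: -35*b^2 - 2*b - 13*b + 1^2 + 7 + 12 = -35*b^2 - 15*b + 20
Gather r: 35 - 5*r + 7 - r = 42 - 6*r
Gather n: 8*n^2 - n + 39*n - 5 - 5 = 8*n^2 + 38*n - 10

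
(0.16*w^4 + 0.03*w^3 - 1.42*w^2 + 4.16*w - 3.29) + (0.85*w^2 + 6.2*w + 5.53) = 0.16*w^4 + 0.03*w^3 - 0.57*w^2 + 10.36*w + 2.24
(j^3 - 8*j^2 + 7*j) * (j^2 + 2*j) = j^5 - 6*j^4 - 9*j^3 + 14*j^2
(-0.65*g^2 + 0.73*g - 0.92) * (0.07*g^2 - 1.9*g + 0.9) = -0.0455*g^4 + 1.2861*g^3 - 2.0364*g^2 + 2.405*g - 0.828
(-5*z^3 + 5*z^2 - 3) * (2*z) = -10*z^4 + 10*z^3 - 6*z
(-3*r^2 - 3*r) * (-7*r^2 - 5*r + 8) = 21*r^4 + 36*r^3 - 9*r^2 - 24*r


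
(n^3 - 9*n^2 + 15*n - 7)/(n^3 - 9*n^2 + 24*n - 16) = (n^2 - 8*n + 7)/(n^2 - 8*n + 16)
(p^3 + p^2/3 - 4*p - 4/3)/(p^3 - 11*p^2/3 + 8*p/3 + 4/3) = (p + 2)/(p - 2)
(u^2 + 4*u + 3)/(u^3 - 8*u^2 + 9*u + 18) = (u + 3)/(u^2 - 9*u + 18)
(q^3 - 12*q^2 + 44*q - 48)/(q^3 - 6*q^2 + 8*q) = (q - 6)/q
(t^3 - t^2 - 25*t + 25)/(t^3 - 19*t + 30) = (t^2 - 6*t + 5)/(t^2 - 5*t + 6)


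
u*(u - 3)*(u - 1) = u^3 - 4*u^2 + 3*u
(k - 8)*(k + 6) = k^2 - 2*k - 48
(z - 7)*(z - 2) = z^2 - 9*z + 14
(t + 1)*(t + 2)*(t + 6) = t^3 + 9*t^2 + 20*t + 12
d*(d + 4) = d^2 + 4*d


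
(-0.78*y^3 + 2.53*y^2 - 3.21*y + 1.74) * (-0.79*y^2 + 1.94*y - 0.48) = 0.6162*y^5 - 3.5119*y^4 + 7.8185*y^3 - 8.8164*y^2 + 4.9164*y - 0.8352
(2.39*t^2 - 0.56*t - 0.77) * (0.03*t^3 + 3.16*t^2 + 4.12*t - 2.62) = 0.0717*t^5 + 7.5356*t^4 + 8.0541*t^3 - 11.0022*t^2 - 1.7052*t + 2.0174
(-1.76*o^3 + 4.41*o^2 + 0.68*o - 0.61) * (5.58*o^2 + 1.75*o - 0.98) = -9.8208*o^5 + 21.5278*o^4 + 13.2367*o^3 - 6.5356*o^2 - 1.7339*o + 0.5978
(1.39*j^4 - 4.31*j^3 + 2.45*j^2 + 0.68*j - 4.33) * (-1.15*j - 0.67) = -1.5985*j^5 + 4.0252*j^4 + 0.0701999999999998*j^3 - 2.4235*j^2 + 4.5239*j + 2.9011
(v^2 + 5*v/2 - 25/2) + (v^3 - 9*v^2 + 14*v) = v^3 - 8*v^2 + 33*v/2 - 25/2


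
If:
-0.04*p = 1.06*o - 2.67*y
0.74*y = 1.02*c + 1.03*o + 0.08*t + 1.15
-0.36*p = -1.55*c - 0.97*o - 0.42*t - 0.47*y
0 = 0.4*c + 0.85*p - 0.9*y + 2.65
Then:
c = -1.89165669405214*y - 1.46382219313854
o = 2.44532019189253*y + 0.0916524360818905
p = 1.94901491484807*y - 2.4287895561701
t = 1.8851253785485*y + 3.10870784796208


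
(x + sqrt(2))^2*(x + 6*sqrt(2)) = x^3 + 8*sqrt(2)*x^2 + 26*x + 12*sqrt(2)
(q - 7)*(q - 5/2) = q^2 - 19*q/2 + 35/2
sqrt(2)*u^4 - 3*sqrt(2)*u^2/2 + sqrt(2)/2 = (u - 1)*(u - sqrt(2)/2)*(u + sqrt(2)/2)*(sqrt(2)*u + sqrt(2))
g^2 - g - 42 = (g - 7)*(g + 6)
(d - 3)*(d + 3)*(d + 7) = d^3 + 7*d^2 - 9*d - 63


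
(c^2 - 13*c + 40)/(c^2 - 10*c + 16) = (c - 5)/(c - 2)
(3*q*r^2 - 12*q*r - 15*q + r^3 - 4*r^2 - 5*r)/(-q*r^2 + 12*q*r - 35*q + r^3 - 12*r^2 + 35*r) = (-3*q*r - 3*q - r^2 - r)/(q*r - 7*q - r^2 + 7*r)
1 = 1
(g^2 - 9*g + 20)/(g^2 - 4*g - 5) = (g - 4)/(g + 1)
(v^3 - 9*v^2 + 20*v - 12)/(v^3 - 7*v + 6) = (v - 6)/(v + 3)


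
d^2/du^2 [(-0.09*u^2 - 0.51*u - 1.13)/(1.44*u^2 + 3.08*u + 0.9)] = (-2.22044604925031e-16*u^4 - 1.316736*u^3 - 13.359168*u^2 - 26.104896*u - 15.828664)/(2.985984*u^6 + 19.160064*u^5 + 46.579968*u^4 + 53.168192*u^3 + 29.11248*u^2 + 7.4844*u + 0.729)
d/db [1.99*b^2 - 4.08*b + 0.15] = 3.98*b - 4.08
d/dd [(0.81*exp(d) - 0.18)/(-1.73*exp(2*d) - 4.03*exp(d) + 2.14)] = (1.4013*exp(2*d) - 0.6228*exp(d) + 1.008)*exp(d)/(2.9929*exp(4*d) + 13.9438*exp(3*d) + 8.8365*exp(2*d) - 17.2484*exp(d) + 4.5796)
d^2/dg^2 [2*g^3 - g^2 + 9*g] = 12*g - 2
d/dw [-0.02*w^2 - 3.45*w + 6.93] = -0.04*w - 3.45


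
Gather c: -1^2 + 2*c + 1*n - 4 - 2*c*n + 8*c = c*(10 - 2*n) + n - 5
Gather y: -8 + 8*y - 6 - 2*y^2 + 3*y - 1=-2*y^2 + 11*y - 15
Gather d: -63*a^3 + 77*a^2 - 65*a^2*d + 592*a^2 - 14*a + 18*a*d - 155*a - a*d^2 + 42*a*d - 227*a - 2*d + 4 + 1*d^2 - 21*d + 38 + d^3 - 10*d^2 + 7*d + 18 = -63*a^3 + 669*a^2 - 396*a + d^3 + d^2*(-a - 9) + d*(-65*a^2 + 60*a - 16) + 60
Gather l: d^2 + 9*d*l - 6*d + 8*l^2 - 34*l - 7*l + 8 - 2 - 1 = d^2 - 6*d + 8*l^2 + l*(9*d - 41) + 5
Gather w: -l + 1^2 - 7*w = -l - 7*w + 1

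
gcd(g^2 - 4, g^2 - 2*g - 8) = g + 2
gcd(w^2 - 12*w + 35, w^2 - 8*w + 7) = w - 7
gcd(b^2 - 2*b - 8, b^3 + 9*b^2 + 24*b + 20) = b + 2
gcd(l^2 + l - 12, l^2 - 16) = l + 4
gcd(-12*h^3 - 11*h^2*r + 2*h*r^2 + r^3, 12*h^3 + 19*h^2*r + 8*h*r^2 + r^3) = 4*h^2 + 5*h*r + r^2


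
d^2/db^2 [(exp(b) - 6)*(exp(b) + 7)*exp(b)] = (9*exp(2*b) + 4*exp(b) - 42)*exp(b)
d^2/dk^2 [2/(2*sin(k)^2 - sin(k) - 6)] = 2*(16*sin(k)^4 - 6*sin(k)^3 + 25*sin(k)^2 + 6*sin(k) - 26)/(sin(k) + cos(2*k) + 5)^3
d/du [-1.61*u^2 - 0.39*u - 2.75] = -3.22*u - 0.39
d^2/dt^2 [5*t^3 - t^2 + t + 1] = 30*t - 2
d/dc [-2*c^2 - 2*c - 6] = -4*c - 2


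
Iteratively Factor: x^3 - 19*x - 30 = (x + 3)*(x^2 - 3*x - 10) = (x - 5)*(x + 3)*(x + 2)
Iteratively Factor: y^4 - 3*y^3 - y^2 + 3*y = (y)*(y^3 - 3*y^2 - y + 3) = y*(y + 1)*(y^2 - 4*y + 3) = y*(y - 3)*(y + 1)*(y - 1)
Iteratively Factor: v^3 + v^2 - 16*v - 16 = (v + 1)*(v^2 - 16) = (v - 4)*(v + 1)*(v + 4)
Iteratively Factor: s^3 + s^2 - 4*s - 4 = (s + 2)*(s^2 - s - 2) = (s + 1)*(s + 2)*(s - 2)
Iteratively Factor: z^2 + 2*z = (z + 2)*(z)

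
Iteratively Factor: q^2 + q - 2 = (q + 2)*(q - 1)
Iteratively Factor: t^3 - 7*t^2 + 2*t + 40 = (t - 4)*(t^2 - 3*t - 10) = (t - 4)*(t + 2)*(t - 5)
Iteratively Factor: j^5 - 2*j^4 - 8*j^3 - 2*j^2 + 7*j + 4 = (j + 1)*(j^4 - 3*j^3 - 5*j^2 + 3*j + 4) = (j + 1)^2*(j^3 - 4*j^2 - j + 4) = (j - 4)*(j + 1)^2*(j^2 - 1) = (j - 4)*(j + 1)^3*(j - 1)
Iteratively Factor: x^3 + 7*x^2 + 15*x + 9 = (x + 1)*(x^2 + 6*x + 9) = (x + 1)*(x + 3)*(x + 3)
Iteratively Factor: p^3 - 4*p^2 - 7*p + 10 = (p - 5)*(p^2 + p - 2) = (p - 5)*(p + 2)*(p - 1)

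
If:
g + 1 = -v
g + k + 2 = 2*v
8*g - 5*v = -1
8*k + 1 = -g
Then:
No Solution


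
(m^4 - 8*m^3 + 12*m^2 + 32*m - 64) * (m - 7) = m^5 - 15*m^4 + 68*m^3 - 52*m^2 - 288*m + 448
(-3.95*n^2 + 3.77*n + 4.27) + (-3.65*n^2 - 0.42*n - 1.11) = -7.6*n^2 + 3.35*n + 3.16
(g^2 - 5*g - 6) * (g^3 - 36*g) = g^5 - 5*g^4 - 42*g^3 + 180*g^2 + 216*g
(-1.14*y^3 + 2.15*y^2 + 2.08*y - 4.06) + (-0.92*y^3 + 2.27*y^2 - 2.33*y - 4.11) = -2.06*y^3 + 4.42*y^2 - 0.25*y - 8.17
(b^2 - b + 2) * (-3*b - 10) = -3*b^3 - 7*b^2 + 4*b - 20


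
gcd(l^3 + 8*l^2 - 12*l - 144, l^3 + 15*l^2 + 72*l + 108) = l^2 + 12*l + 36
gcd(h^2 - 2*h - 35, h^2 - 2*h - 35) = h^2 - 2*h - 35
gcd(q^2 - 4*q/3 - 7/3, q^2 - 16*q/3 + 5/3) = 1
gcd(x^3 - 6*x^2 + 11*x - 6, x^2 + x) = 1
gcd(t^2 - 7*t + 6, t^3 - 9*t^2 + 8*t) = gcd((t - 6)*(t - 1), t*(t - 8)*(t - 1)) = t - 1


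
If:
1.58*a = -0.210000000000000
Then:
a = -0.13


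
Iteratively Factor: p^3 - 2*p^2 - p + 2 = (p - 2)*(p^2 - 1) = (p - 2)*(p + 1)*(p - 1)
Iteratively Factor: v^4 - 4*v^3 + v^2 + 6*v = (v - 2)*(v^3 - 2*v^2 - 3*v) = (v - 2)*(v + 1)*(v^2 - 3*v) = (v - 3)*(v - 2)*(v + 1)*(v)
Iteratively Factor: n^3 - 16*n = (n - 4)*(n^2 + 4*n) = (n - 4)*(n + 4)*(n)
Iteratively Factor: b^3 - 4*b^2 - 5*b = (b)*(b^2 - 4*b - 5) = b*(b + 1)*(b - 5)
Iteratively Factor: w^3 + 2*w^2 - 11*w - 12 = (w + 4)*(w^2 - 2*w - 3) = (w + 1)*(w + 4)*(w - 3)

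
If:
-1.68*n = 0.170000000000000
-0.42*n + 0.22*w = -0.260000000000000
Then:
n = -0.10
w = -1.38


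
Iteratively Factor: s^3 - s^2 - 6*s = (s + 2)*(s^2 - 3*s) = s*(s + 2)*(s - 3)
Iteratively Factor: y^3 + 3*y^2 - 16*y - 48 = (y + 3)*(y^2 - 16) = (y - 4)*(y + 3)*(y + 4)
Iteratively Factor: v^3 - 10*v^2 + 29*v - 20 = (v - 4)*(v^2 - 6*v + 5) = (v - 4)*(v - 1)*(v - 5)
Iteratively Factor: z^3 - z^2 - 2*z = (z)*(z^2 - z - 2) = z*(z - 2)*(z + 1)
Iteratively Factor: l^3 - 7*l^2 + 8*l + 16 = (l - 4)*(l^2 - 3*l - 4) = (l - 4)^2*(l + 1)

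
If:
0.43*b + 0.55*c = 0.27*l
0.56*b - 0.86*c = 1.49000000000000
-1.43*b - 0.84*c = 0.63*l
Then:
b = 0.96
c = -1.10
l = -0.72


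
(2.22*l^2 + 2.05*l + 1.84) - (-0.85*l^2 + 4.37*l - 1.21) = 3.07*l^2 - 2.32*l + 3.05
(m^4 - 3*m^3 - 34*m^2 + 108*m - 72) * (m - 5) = m^5 - 8*m^4 - 19*m^3 + 278*m^2 - 612*m + 360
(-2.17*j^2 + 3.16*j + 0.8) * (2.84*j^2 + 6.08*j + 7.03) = -6.1628*j^4 - 4.2192*j^3 + 6.2297*j^2 + 27.0788*j + 5.624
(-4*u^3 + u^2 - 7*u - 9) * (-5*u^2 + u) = 20*u^5 - 9*u^4 + 36*u^3 + 38*u^2 - 9*u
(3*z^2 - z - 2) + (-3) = 3*z^2 - z - 5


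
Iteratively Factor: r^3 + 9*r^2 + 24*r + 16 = (r + 1)*(r^2 + 8*r + 16) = (r + 1)*(r + 4)*(r + 4)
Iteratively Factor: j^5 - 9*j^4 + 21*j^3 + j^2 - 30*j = (j + 1)*(j^4 - 10*j^3 + 31*j^2 - 30*j) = (j - 2)*(j + 1)*(j^3 - 8*j^2 + 15*j) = (j - 3)*(j - 2)*(j + 1)*(j^2 - 5*j) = (j - 5)*(j - 3)*(j - 2)*(j + 1)*(j)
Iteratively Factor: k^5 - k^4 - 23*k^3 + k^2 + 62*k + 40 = (k - 2)*(k^4 + k^3 - 21*k^2 - 41*k - 20) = (k - 2)*(k + 1)*(k^3 - 21*k - 20) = (k - 2)*(k + 1)*(k + 4)*(k^2 - 4*k - 5) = (k - 2)*(k + 1)^2*(k + 4)*(k - 5)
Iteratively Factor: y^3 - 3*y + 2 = (y - 1)*(y^2 + y - 2) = (y - 1)^2*(y + 2)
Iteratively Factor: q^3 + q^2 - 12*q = (q)*(q^2 + q - 12) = q*(q + 4)*(q - 3)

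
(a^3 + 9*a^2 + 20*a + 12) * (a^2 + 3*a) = a^5 + 12*a^4 + 47*a^3 + 72*a^2 + 36*a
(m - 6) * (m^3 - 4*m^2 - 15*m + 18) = m^4 - 10*m^3 + 9*m^2 + 108*m - 108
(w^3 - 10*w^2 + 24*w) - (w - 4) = w^3 - 10*w^2 + 23*w + 4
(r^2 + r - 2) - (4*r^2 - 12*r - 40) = -3*r^2 + 13*r + 38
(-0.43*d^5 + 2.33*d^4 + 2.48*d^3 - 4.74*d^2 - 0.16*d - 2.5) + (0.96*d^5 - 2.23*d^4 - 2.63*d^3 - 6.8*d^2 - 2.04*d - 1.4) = 0.53*d^5 + 0.1*d^4 - 0.15*d^3 - 11.54*d^2 - 2.2*d - 3.9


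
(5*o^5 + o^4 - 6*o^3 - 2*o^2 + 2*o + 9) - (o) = 5*o^5 + o^4 - 6*o^3 - 2*o^2 + o + 9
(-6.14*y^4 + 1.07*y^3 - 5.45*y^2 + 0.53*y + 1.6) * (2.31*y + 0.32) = -14.1834*y^5 + 0.5069*y^4 - 12.2471*y^3 - 0.5197*y^2 + 3.8656*y + 0.512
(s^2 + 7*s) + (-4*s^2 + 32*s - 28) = -3*s^2 + 39*s - 28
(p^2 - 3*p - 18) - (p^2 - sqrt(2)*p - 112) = -3*p + sqrt(2)*p + 94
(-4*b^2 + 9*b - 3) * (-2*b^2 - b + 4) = 8*b^4 - 14*b^3 - 19*b^2 + 39*b - 12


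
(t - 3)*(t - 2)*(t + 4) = t^3 - t^2 - 14*t + 24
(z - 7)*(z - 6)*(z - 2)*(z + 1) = z^4 - 14*z^3 + 53*z^2 - 16*z - 84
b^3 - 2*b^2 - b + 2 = (b - 2)*(b - 1)*(b + 1)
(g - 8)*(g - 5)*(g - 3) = g^3 - 16*g^2 + 79*g - 120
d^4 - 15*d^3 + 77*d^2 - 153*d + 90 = (d - 6)*(d - 5)*(d - 3)*(d - 1)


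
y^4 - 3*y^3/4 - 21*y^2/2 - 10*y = y*(y - 4)*(y + 5/4)*(y + 2)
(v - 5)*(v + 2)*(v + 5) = v^3 + 2*v^2 - 25*v - 50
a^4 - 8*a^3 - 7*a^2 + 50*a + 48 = (a - 8)*(a - 3)*(a + 1)*(a + 2)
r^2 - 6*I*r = r*(r - 6*I)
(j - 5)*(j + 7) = j^2 + 2*j - 35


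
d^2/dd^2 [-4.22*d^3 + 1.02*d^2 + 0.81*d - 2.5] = 2.04 - 25.32*d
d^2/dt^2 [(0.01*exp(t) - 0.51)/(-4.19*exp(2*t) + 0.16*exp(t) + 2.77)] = (-0.175561*exp(4*t) + 35.80774*exp(3*t) - 1.72209*exp(2*t) + 23.69434*exp(t) - 0.302761)*exp(t)/(73.560059*exp(6*t) - 8.426928*exp(5*t) - 145.569399*exp(4*t) + 11.137952*exp(3*t) + 96.235617*exp(2*t) - 3.682992*exp(t) - 21.253933)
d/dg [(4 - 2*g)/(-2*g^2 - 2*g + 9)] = 2*(-2*g^2 + 8*g - 5)/(4*g^4 + 8*g^3 - 32*g^2 - 36*g + 81)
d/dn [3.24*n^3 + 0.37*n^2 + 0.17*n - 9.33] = 9.72*n^2 + 0.74*n + 0.17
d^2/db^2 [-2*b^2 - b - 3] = -4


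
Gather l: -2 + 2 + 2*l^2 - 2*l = 2*l^2 - 2*l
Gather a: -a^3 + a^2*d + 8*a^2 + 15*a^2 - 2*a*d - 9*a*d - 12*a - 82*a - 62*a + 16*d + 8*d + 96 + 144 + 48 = -a^3 + a^2*(d + 23) + a*(-11*d - 156) + 24*d + 288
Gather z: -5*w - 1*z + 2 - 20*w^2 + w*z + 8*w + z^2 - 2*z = -20*w^2 + 3*w + z^2 + z*(w - 3) + 2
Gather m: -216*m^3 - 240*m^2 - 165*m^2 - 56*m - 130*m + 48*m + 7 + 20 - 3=-216*m^3 - 405*m^2 - 138*m + 24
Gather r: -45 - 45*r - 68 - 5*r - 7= -50*r - 120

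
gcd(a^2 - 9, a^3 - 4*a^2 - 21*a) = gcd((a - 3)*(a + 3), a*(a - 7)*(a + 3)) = a + 3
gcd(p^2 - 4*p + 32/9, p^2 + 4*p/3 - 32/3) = p - 8/3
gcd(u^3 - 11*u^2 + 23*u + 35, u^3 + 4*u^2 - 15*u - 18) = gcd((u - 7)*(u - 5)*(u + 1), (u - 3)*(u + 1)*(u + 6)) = u + 1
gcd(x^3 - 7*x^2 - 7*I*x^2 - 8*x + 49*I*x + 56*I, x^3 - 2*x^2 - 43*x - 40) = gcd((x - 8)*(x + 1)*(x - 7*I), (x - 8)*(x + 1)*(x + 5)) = x^2 - 7*x - 8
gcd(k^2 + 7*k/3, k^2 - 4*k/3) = k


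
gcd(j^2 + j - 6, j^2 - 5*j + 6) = j - 2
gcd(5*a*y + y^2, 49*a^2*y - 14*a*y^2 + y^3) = y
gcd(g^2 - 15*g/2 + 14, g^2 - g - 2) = 1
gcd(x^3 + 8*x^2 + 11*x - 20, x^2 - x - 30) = x + 5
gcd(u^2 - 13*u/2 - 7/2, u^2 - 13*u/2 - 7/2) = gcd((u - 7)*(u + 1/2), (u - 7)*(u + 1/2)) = u^2 - 13*u/2 - 7/2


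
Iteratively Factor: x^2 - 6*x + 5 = (x - 1)*(x - 5)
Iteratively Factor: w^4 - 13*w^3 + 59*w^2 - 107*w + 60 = (w - 3)*(w^3 - 10*w^2 + 29*w - 20) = (w - 5)*(w - 3)*(w^2 - 5*w + 4) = (w - 5)*(w - 3)*(w - 1)*(w - 4)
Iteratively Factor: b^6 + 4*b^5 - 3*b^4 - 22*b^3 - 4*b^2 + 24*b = (b + 2)*(b^5 + 2*b^4 - 7*b^3 - 8*b^2 + 12*b) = (b + 2)*(b + 3)*(b^4 - b^3 - 4*b^2 + 4*b) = b*(b + 2)*(b + 3)*(b^3 - b^2 - 4*b + 4) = b*(b + 2)^2*(b + 3)*(b^2 - 3*b + 2) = b*(b - 2)*(b + 2)^2*(b + 3)*(b - 1)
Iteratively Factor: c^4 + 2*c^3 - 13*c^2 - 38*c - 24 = (c + 2)*(c^3 - 13*c - 12) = (c + 1)*(c + 2)*(c^2 - c - 12) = (c - 4)*(c + 1)*(c + 2)*(c + 3)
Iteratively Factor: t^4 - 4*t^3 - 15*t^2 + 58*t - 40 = (t - 1)*(t^3 - 3*t^2 - 18*t + 40) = (t - 5)*(t - 1)*(t^2 + 2*t - 8) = (t - 5)*(t - 1)*(t + 4)*(t - 2)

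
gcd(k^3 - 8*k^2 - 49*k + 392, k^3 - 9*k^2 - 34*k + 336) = k^2 - 15*k + 56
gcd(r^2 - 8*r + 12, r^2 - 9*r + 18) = r - 6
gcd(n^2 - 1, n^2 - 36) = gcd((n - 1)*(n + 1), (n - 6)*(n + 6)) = 1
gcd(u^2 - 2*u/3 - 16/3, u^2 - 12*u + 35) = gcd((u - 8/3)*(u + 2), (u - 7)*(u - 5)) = 1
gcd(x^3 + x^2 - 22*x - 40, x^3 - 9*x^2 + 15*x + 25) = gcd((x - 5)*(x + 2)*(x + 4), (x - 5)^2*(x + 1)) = x - 5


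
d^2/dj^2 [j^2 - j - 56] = 2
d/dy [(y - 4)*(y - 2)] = 2*y - 6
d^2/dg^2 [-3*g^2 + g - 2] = -6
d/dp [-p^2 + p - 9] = 1 - 2*p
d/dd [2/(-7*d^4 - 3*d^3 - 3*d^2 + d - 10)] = 2*(28*d^3 + 9*d^2 + 6*d - 1)/(7*d^4 + 3*d^3 + 3*d^2 - d + 10)^2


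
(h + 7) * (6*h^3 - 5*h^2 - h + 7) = 6*h^4 + 37*h^3 - 36*h^2 + 49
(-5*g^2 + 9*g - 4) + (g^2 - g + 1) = -4*g^2 + 8*g - 3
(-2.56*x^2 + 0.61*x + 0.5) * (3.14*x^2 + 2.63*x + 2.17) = -8.0384*x^4 - 4.8174*x^3 - 2.3809*x^2 + 2.6387*x + 1.085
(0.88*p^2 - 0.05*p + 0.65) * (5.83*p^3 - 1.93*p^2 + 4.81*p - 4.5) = 5.1304*p^5 - 1.9899*p^4 + 8.1188*p^3 - 5.455*p^2 + 3.3515*p - 2.925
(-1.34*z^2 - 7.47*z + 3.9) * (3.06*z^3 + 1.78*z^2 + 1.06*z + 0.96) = -4.1004*z^5 - 25.2434*z^4 - 2.783*z^3 - 2.2626*z^2 - 3.0372*z + 3.744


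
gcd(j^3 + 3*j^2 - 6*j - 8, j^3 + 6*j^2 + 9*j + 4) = j^2 + 5*j + 4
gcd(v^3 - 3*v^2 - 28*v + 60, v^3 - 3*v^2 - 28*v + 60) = v^3 - 3*v^2 - 28*v + 60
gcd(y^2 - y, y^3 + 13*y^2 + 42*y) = y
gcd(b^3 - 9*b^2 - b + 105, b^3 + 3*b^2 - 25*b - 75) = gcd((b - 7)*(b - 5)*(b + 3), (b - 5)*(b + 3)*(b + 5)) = b^2 - 2*b - 15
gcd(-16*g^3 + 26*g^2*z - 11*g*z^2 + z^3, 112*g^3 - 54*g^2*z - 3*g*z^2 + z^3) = 16*g^2 - 10*g*z + z^2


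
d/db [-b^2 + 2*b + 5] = 2 - 2*b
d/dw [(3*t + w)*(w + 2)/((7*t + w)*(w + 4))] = (-(3*t + w)*(7*t + w)*(w + 2) - (3*t + w)*(w + 2)*(w + 4) + (7*t + w)*(w + 4)*(3*t + 2*w + 2))/((7*t + w)^2*(w + 4)^2)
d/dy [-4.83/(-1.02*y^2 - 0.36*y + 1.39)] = (-9.8532*y - 1.7388)/(1.02*y^2 + 0.36*y - 1.39)^2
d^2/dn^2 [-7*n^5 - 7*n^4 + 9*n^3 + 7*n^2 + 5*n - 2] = -140*n^3 - 84*n^2 + 54*n + 14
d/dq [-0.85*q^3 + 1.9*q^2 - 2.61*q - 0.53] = -2.55*q^2 + 3.8*q - 2.61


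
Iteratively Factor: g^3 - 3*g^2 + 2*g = (g - 1)*(g^2 - 2*g) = g*(g - 1)*(g - 2)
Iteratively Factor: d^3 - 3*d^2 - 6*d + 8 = (d + 2)*(d^2 - 5*d + 4) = (d - 1)*(d + 2)*(d - 4)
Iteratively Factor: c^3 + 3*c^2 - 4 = (c + 2)*(c^2 + c - 2) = (c - 1)*(c + 2)*(c + 2)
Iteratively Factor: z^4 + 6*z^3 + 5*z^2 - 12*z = (z + 4)*(z^3 + 2*z^2 - 3*z) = (z + 3)*(z + 4)*(z^2 - z) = z*(z + 3)*(z + 4)*(z - 1)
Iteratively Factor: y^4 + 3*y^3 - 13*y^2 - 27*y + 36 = (y + 3)*(y^3 - 13*y + 12) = (y + 3)*(y + 4)*(y^2 - 4*y + 3) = (y - 3)*(y + 3)*(y + 4)*(y - 1)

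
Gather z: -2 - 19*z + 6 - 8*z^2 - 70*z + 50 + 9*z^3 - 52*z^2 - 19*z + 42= 9*z^3 - 60*z^2 - 108*z + 96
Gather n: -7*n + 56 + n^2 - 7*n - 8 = n^2 - 14*n + 48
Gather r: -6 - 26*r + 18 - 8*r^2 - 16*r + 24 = -8*r^2 - 42*r + 36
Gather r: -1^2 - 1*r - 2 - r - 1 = -2*r - 4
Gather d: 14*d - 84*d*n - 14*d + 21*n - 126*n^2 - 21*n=-84*d*n - 126*n^2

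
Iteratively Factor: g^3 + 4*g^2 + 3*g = (g + 3)*(g^2 + g) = g*(g + 3)*(g + 1)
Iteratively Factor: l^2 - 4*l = (l - 4)*(l)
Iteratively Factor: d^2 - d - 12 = (d + 3)*(d - 4)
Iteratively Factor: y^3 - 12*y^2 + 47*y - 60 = (y - 5)*(y^2 - 7*y + 12) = (y - 5)*(y - 3)*(y - 4)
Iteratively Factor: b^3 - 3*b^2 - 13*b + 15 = (b - 1)*(b^2 - 2*b - 15) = (b - 1)*(b + 3)*(b - 5)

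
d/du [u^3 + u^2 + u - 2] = 3*u^2 + 2*u + 1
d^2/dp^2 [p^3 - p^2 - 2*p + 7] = 6*p - 2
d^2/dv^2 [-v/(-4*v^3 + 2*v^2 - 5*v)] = 16*(6*v^2 - 3*v - 2)/(64*v^6 - 96*v^5 + 288*v^4 - 248*v^3 + 360*v^2 - 150*v + 125)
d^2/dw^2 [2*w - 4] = 0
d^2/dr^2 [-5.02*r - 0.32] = 0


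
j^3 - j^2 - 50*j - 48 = (j - 8)*(j + 1)*(j + 6)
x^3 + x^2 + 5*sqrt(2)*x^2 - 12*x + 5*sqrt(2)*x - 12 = (x + 1)*(x - sqrt(2))*(x + 6*sqrt(2))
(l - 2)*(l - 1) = l^2 - 3*l + 2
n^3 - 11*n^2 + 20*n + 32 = (n - 8)*(n - 4)*(n + 1)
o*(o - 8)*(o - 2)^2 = o^4 - 12*o^3 + 36*o^2 - 32*o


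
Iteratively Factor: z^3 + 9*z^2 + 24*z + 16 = (z + 1)*(z^2 + 8*z + 16) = (z + 1)*(z + 4)*(z + 4)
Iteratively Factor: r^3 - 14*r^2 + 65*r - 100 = (r - 5)*(r^2 - 9*r + 20) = (r - 5)*(r - 4)*(r - 5)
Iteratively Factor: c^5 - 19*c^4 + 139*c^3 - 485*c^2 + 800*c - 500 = (c - 5)*(c^4 - 14*c^3 + 69*c^2 - 140*c + 100) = (c - 5)^2*(c^3 - 9*c^2 + 24*c - 20) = (c - 5)^2*(c - 2)*(c^2 - 7*c + 10) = (c - 5)^2*(c - 2)^2*(c - 5)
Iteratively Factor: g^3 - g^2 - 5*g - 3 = (g + 1)*(g^2 - 2*g - 3) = (g + 1)^2*(g - 3)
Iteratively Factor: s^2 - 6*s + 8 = (s - 4)*(s - 2)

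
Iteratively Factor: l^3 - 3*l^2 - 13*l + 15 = (l - 1)*(l^2 - 2*l - 15) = (l - 5)*(l - 1)*(l + 3)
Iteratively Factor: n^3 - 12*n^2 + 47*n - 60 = (n - 3)*(n^2 - 9*n + 20) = (n - 4)*(n - 3)*(n - 5)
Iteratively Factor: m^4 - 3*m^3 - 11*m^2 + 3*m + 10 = (m + 2)*(m^3 - 5*m^2 - m + 5) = (m - 5)*(m + 2)*(m^2 - 1) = (m - 5)*(m + 1)*(m + 2)*(m - 1)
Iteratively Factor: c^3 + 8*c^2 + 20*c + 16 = (c + 2)*(c^2 + 6*c + 8) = (c + 2)^2*(c + 4)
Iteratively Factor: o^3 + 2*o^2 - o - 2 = (o - 1)*(o^2 + 3*o + 2) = (o - 1)*(o + 1)*(o + 2)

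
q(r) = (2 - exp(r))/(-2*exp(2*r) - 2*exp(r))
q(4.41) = 0.01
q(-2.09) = -6.75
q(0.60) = -0.02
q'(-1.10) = 2.72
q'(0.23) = 0.42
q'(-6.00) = 403.43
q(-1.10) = -1.88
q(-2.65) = -12.75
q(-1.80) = -4.76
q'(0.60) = 0.21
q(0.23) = -0.13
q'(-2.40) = 10.91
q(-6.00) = -401.93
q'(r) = (2 - exp(r))*(4*exp(2*r) + 2*exp(r))/(-2*exp(2*r) - 2*exp(r))^2 - exp(r)/(-2*exp(2*r) - 2*exp(r)) = (-exp(2*r) + 4*exp(r) + 2)*exp(-r)/(2*(exp(2*r) + 2*exp(r) + 1))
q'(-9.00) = 8103.08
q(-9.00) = -8101.58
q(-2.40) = -9.65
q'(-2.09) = 7.94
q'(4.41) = -0.01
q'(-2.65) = 14.06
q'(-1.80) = 5.87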